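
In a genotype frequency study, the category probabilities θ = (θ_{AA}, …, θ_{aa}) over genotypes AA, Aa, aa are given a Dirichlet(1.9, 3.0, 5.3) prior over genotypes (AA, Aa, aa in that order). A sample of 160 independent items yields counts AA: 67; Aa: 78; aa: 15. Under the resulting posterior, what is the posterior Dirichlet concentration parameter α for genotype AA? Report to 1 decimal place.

68.9

The Dirichlet prior is conjugate to the Multinomial likelihood: each posterior αⱼ = prior αⱼ + observed count nⱼ.
Posterior concentration: (68.9, 81.0, 20.3), total = 170.2.
α_{AA} = 1.9 + 67 = 68.9.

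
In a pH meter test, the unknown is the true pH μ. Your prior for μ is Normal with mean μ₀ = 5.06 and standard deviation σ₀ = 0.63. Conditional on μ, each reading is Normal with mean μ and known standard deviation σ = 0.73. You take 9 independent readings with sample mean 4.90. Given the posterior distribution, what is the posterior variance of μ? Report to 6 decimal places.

0.051524

For Normal data with known variance σ², a Normal(μ₀, σ₀²) prior on μ is conjugate. Posterior precision = 1/σ₀² + n/σ²; posterior mean is the precision-weighted average of μ₀ and x̄.
σ₀² = 0.63² = 0.3969, σ² = 0.73² = 0.5329; σ² + n·σ₀² = 0.5329 + 9·0.3969 = 4.105.
Posterior precision = 1/σ₀² + n/σ² = 1/0.3969 + 9/0.5329 = (σ² + n·σ₀²)/(σ₀²σ²) = 4.105/(0.3969·0.5329); posterior variance σₙ² = σ₀²σ²/(σ² + n·σ₀²) = 0.3969·0.5329/4.105 = 0.051524.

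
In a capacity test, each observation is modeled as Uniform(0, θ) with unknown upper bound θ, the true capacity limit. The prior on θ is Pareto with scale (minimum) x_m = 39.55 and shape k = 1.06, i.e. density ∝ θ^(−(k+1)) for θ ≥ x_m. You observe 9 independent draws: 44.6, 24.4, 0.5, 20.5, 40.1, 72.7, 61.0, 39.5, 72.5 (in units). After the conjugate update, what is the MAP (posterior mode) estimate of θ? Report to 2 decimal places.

72.70

A Pareto(scale x_m, shape k) prior on the upper bound θ of Uniform(0, θ) is conjugate: posterior is Pareto(max(x_m, max xᵢ), k + n).
Sample maximum = 72.7; prior scale x_m = 39.55 → posterior scale = max = 72.70.
Posterior shape = 1.06 + 9 = 10.06.
The Pareto density is decreasing on [x_m, ∞), so the mode is x_m = 72.70.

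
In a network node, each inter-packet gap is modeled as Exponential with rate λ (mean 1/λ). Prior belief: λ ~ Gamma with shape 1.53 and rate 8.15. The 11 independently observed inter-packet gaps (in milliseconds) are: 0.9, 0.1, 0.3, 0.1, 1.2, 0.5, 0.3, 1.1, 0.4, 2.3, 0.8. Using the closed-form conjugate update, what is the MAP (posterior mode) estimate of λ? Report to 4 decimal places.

0.7139

With a Gamma(shape α, rate β) prior on the exponential rate λ, the posterior after n observations with total T = Σxᵢ is Gamma(α+n, β+T).
Sum of observations T = 8.0 milliseconds; n = 11.
Posterior: Gamma(1.53+11, 8.15+8.0) = Gamma(12.53, 16.15).
Mode = (α−1)/β = 0.7139.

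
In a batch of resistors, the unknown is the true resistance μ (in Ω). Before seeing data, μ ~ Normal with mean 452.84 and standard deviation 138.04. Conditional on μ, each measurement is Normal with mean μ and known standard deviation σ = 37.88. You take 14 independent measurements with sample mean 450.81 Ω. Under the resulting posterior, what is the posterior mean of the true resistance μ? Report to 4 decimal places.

For Normal data with known variance σ², a Normal(μ₀, σ₀²) prior on μ is conjugate. Posterior precision = 1/σ₀² + n/σ²; posterior mean is the precision-weighted average of μ₀ and x̄.
n·x̄ = 14·450.81 = 6311.34.
σ₀² = 138.04² = 19055.0416, σ² = 37.88² = 1434.8944; σ² + n·σ₀² = 1434.8944 + 14·19055.0416 = 268205.4768.
Posterior mean = (μ₀/σ₀² + n·x̄/σ²)/(1/σ₀² + n/σ²) = (σ²·μ₀ + σ₀²·n·x̄)/(σ² + n·σ₀²) = (1434.8944·452.84 + 19055.0416·6311.34)/268205.4768 = 120912623.83184/268205.4768 = 450.8209.

450.8209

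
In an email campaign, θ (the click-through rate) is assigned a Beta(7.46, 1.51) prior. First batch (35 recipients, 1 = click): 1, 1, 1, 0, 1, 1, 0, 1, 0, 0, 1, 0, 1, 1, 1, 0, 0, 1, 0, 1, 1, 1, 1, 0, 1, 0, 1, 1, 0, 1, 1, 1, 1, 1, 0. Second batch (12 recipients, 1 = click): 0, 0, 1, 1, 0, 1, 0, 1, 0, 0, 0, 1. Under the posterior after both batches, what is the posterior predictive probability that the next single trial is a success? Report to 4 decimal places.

0.6336

The Beta prior is conjugate to a Binomial/Bernoulli likelihood; the update adds successes to α and failures to β.
After batch 1: Beta(7.46+23, 1.51+12) = Beta(30.46, 13.51).
After batch 2: Beta(30.46+5, 13.51+7) = Beta(35.46, 20.51).
For a single future Bernoulli trial, P(success | data) = α/(α+β) = 0.6336.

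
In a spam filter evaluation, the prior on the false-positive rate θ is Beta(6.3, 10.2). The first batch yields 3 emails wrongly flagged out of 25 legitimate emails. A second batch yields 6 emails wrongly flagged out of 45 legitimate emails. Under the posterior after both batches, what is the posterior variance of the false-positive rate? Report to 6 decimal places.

The Beta prior is conjugate to a Binomial/Bernoulli likelihood; the update adds successes to α and failures to β.
After batch 1: Beta(6.3+3, 10.2+22) = Beta(9.3, 32.2).
After batch 2: Beta(9.3+6, 32.2+39) = Beta(15.3, 71.2).
Var = αβ/((α+β)²(α+β+1)) = 15.3·71.2/(86.5²·87.5) = 0.001664.

0.001664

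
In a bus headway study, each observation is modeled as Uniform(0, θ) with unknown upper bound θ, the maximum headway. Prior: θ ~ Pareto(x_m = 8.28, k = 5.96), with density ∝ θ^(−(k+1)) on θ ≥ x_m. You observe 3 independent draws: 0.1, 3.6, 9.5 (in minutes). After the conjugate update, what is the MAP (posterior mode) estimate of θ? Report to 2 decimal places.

A Pareto(scale x_m, shape k) prior on the upper bound θ of Uniform(0, θ) is conjugate: posterior is Pareto(max(x_m, max xᵢ), k + n).
Sample maximum = 9.5; prior scale x_m = 8.28 → posterior scale = max = 9.50.
Posterior shape = 5.96 + 3 = 8.96.
The Pareto density is decreasing on [x_m, ∞), so the mode is x_m = 9.50.

9.50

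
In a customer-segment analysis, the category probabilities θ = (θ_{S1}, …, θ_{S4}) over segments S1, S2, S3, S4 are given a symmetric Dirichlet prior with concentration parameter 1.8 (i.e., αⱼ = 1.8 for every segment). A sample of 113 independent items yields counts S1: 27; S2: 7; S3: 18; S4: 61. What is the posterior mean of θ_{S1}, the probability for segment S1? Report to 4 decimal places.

The Dirichlet prior is conjugate to the Multinomial likelihood: each posterior αⱼ = prior αⱼ + observed count nⱼ.
Posterior concentration: (28.8, 8.8, 19.8, 62.8), total = 120.2.
E[θ_{S1}|data] = α_{S1}/Σα = 28.8/120.2 = 0.2396.

0.2396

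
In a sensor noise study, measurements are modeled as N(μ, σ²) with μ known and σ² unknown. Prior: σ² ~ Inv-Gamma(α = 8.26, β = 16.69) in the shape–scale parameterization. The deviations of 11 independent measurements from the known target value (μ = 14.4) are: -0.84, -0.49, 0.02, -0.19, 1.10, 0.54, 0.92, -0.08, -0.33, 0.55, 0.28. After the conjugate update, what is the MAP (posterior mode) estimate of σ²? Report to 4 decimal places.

With known mean μ and an Inverse-Gamma(α, β) prior on σ², the Normal likelihood is conjugate: posterior is Inv-Gamma(α + n/2, β + Σ(xᵢ−μ)²/2).
Σ(xᵢ−μ)² = (-0.84)² + (-0.49)² + (0.02)² + (-0.19)² + (1.10)² + (0.54)² + (0.92)² + (-0.08)² + (-0.33)² + (0.55)² + (0.28)² = 3.8264.
Posterior: Inv-Gamma(8.26 + 11/2, 16.69 + 3.8264/2) = Inv-Gamma(13.76, 18.60320).
Mode = β/(α+1) = 18.60320/14.76 = 1.2604.

1.2604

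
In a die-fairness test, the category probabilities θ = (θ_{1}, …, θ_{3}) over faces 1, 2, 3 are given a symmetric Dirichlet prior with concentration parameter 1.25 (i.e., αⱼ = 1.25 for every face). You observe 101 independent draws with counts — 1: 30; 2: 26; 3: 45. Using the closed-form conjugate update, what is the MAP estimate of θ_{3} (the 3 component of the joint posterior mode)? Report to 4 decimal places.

The Dirichlet prior is conjugate to the Multinomial likelihood: each posterior αⱼ = prior αⱼ + observed count nⱼ.
Posterior concentration: (31.25, 27.25, 46.25), total = 104.75.
Joint mode component: (α_{3}−1)/(Σα−K) = 45.25/101.75 = 0.4447.

0.4447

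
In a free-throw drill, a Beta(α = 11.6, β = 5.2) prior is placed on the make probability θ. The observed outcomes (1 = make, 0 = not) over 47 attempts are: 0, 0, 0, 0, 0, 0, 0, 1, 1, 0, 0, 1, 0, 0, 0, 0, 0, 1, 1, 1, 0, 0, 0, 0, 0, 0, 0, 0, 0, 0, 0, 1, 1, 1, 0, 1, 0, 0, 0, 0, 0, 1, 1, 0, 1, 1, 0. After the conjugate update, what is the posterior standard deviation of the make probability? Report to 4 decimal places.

0.0609

The Beta prior is conjugate to a Binomial/Bernoulli likelihood; the update adds successes to α and failures to β.
Posterior: Beta(α+k, β+n−k) = Beta(11.6+14, 5.2+33) = Beta(25.6, 38.2).
Var = αβ/((α+β)²(α+β+1)) = 25.6·38.2/(63.8²·64.8) = 0.00370755; SD = √0.00370755 = 0.0609.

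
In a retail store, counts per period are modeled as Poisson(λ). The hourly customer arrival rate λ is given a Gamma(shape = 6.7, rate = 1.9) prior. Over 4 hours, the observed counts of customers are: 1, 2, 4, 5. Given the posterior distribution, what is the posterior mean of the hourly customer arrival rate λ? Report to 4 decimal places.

3.1695

With a Gamma(shape α, rate β) prior, the Poisson likelihood is conjugate: the posterior is Gamma(α + ΣXᵢ, β + n).
Sum of counts S = 12 over n = 4 hours.
Posterior: Gamma(α+S, β+n) = Gamma(6.7+12, 1.9+4) = Gamma(18.7, 5.9).
Posterior mean = α/β = 18.7/5.9 = 3.1695.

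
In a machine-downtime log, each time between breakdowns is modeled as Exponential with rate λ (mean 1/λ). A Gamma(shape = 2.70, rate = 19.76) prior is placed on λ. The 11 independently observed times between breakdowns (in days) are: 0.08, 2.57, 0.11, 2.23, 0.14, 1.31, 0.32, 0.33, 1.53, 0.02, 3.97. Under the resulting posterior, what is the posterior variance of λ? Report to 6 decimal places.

With a Gamma(shape α, rate β) prior on the exponential rate λ, the posterior after n observations with total T = Σxᵢ is Gamma(α+n, β+T).
Sum of observations T = 12.61 days; n = 11.
Posterior: Gamma(2.70+11, 19.76+12.61) = Gamma(13.70, 32.37).
Var = α/β² = 0.013075.

0.013075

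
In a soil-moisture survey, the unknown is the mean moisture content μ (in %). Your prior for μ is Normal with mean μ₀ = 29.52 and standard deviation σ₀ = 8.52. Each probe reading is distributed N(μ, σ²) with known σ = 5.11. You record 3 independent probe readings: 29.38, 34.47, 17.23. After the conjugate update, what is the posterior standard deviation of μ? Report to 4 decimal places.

For Normal data with known variance σ², a Normal(μ₀, σ₀²) prior on μ is conjugate. Posterior precision = 1/σ₀² + n/σ²; posterior mean is the precision-weighted average of μ₀ and x̄.
σ₀² = 8.52² = 72.5904, σ² = 5.11² = 26.1121; σ² + n·σ₀² = 26.1121 + 3·72.5904 = 243.8833.
Posterior precision = 1/σ₀² + n/σ² = 1/72.5904 + 3/26.1121 = (σ² + n·σ₀²)/(σ₀²σ²) = 243.8833/(72.5904·26.1121); posterior variance σₙ² = σ₀²σ²/(σ² + n·σ₀²) = 72.5904·26.1121/243.8833 = 7.772110.
Posterior SD = √σₙ² = √(72.5904·26.1121/243.8833) = 2.7879.

2.7879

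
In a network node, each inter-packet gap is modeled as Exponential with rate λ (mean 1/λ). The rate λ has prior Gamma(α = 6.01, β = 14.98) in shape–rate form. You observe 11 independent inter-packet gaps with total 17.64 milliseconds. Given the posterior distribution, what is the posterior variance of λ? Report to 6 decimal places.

With a Gamma(shape α, rate β) prior on the exponential rate λ, the posterior after n observations with total T = Σxᵢ is Gamma(α+n, β+T).
Posterior: Gamma(6.01+11, 14.98+17.64) = Gamma(17.01, 32.62).
Var = α/β² = 0.015986.

0.015986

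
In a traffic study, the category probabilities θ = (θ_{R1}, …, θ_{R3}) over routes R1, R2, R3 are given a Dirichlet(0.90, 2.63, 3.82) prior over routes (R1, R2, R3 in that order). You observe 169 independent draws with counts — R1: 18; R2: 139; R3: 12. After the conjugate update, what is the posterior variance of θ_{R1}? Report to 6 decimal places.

The Dirichlet prior is conjugate to the Multinomial likelihood: each posterior αⱼ = prior αⱼ + observed count nⱼ.
Posterior concentration: (18.90, 141.63, 15.82), total = 176.35.
Var[θ_j] = α_j(Σα−α_j)/((Σα)²(Σα+1)) = 18.90·157.45/(176.35²·177.35) = 0.000540.

0.000540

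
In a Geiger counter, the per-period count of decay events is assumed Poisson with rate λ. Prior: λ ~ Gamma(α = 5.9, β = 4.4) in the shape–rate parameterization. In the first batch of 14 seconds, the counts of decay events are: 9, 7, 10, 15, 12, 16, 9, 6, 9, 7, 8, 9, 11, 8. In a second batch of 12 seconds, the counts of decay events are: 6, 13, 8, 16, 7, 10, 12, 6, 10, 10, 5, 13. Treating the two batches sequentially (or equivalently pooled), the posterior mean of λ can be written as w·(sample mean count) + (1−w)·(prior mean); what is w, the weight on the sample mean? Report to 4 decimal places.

With a Gamma(shape α, rate β) prior, the Poisson likelihood is conjugate: the posterior is Gamma(α + ΣXᵢ, β + n).
Total number of seconds: n = 14 + 12 = 26.
Posterior mean = (α₀+S)/(β₀+n) = [n/(β₀+n)]·(S/n) + [β₀/(β₀+n)]·(α₀/β₀), so only n and β₀ enter the weight.
Weight on data w = n/(β₀+n) = 26/(4.4+26) = 26/30.4 = 0.8553.

0.8553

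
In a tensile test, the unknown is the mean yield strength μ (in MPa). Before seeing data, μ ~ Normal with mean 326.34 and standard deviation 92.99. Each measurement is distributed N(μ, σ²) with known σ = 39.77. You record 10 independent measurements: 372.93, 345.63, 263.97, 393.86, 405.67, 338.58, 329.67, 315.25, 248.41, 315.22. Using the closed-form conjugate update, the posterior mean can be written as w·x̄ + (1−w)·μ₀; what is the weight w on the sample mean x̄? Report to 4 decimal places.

0.9820

For Normal data with known variance σ², a Normal(μ₀, σ₀²) prior on μ is conjugate. Posterior precision = 1/σ₀² + n/σ²; posterior mean is the precision-weighted average of μ₀ and x̄.
σ₀² = 92.99² = 8647.1401, σ² = 39.77² = 1581.6529. Prior precision 1/σ₀² = 1/8647.1401; data precision n/σ² = 10/1581.6529.
w = (n/σ²)/(1/σ₀² + n/σ²) = n·σ₀²/(σ² + n·σ₀²) = 10·8647.1401/(1581.6529 + 10·8647.1401) = 86471.401/88053.0539 = 0.9820.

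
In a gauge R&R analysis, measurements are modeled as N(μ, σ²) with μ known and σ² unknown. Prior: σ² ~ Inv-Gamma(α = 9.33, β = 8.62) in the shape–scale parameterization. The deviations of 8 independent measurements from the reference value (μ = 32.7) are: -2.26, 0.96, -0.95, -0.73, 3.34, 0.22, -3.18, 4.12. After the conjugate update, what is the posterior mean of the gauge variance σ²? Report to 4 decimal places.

2.5546

With known mean μ and an Inverse-Gamma(α, β) prior on σ², the Normal likelihood is conjugate: posterior is Inv-Gamma(α + n/2, β + Σ(xᵢ−μ)²/2).
Σ(xᵢ−μ)² = (-2.26)² + (0.96)² + (-0.95)² + (-0.73)² + (3.34)² + (0.22)² + (-3.18)² + (4.12)² = 45.7554.
Posterior: Inv-Gamma(9.33 + 8/2, 8.62 + 45.7554/2) = Inv-Gamma(13.33, 31.49770).
E[σ²|data] = β/(α−1) = 31.49770/12.33 = 2.5546.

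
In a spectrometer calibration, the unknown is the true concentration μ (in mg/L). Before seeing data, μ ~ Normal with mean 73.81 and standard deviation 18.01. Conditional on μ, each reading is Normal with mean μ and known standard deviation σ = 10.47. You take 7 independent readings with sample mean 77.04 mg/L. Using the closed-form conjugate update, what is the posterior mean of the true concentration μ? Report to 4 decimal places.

76.8912

For Normal data with known variance σ², a Normal(μ₀, σ₀²) prior on μ is conjugate. Posterior precision = 1/σ₀² + n/σ²; posterior mean is the precision-weighted average of μ₀ and x̄.
n·x̄ = 7·77.04 = 539.28.
σ₀² = 18.01² = 324.3601, σ² = 10.47² = 109.6209; σ² + n·σ₀² = 109.6209 + 7·324.3601 = 2380.1416.
Posterior mean = (μ₀/σ₀² + n·x̄/σ²)/(1/σ₀² + n/σ²) = (σ²·μ₀ + σ₀²·n·x̄)/(σ² + n·σ₀²) = (109.6209·73.81 + 324.3601·539.28)/2380.1416 = 183012.033357/2380.1416 = 76.8912.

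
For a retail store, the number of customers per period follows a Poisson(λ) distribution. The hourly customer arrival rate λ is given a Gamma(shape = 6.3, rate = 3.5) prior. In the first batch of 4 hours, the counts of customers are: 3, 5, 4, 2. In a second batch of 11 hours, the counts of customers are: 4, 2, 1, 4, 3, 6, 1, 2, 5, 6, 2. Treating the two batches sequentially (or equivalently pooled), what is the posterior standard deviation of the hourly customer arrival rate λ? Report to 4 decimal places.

0.4056

With a Gamma(shape α, rate β) prior, the Poisson likelihood is conjugate: the posterior is Gamma(α + ΣXᵢ, β + n).
Batch 1: sum of counts S = 14 over n = 4 hours.
After batch 1: Gamma(α+S, β+n) = Gamma(6.3+14, 3.5+4) = Gamma(20.3, 7.5).
Batch 2: sum of counts S = 36 over n = 11 hours.
After batch 2: Gamma(α+S, β+n) = Gamma(20.3+36, 7.5+11) = Gamma(56.3, 18.5).
SD = √α/β = √56.3/18.5 = 0.4056.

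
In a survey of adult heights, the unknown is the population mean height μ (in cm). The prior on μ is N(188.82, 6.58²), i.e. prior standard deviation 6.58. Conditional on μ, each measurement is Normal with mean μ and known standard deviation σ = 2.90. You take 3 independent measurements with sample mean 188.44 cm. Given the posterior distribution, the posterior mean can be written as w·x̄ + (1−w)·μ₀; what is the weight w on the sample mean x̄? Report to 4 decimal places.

0.9392

For Normal data with known variance σ², a Normal(μ₀, σ₀²) prior on μ is conjugate. Posterior precision = 1/σ₀² + n/σ²; posterior mean is the precision-weighted average of μ₀ and x̄.
σ₀² = 6.58² = 43.2964, σ² = 2.90² = 8.41. Prior precision 1/σ₀² = 1/43.2964; data precision n/σ² = 3/8.41.
w = (n/σ²)/(1/σ₀² + n/σ²) = n·σ₀²/(σ² + n·σ₀²) = 3·43.2964/(8.41 + 3·43.2964) = 129.8892/138.2992 = 0.9392.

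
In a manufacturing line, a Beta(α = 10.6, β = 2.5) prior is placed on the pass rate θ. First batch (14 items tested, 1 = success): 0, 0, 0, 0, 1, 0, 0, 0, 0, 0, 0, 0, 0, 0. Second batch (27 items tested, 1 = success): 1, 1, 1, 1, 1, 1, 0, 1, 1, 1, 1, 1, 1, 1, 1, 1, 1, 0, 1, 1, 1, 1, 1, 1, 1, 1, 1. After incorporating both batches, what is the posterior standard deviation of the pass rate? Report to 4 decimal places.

0.0630

The Beta prior is conjugate to a Binomial/Bernoulli likelihood; the update adds successes to α and failures to β.
After batch 1: Beta(10.6+1, 2.5+13) = Beta(11.6, 15.5).
After batch 2: Beta(11.6+25, 15.5+2) = Beta(36.6, 17.5).
Var = αβ/((α+β)²(α+β+1)) = 36.6·17.5/(54.1²·55.1) = 0.00397167; SD = √0.00397167 = 0.0630.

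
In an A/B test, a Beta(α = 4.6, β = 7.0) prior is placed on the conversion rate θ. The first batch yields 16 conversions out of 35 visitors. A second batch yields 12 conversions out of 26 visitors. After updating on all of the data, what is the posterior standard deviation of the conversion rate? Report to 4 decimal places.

0.0580

The Beta prior is conjugate to a Binomial/Bernoulli likelihood; the update adds successes to α and failures to β.
After batch 1: Beta(4.6+16, 7.0+19) = Beta(20.6, 26.0).
After batch 2: Beta(20.6+12, 26.0+14) = Beta(32.6, 40.0).
Var = αβ/((α+β)²(α+β+1)) = 32.6·40.0/(72.6²·73.6) = 0.00336145; SD = √0.00336145 = 0.0580.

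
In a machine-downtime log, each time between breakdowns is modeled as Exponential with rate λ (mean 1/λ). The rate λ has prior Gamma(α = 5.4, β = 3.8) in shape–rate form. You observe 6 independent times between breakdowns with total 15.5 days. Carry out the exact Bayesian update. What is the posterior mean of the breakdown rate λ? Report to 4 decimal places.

With a Gamma(shape α, rate β) prior on the exponential rate λ, the posterior after n observations with total T = Σxᵢ is Gamma(α+n, β+T).
Posterior: Gamma(5.4+6, 3.8+15.5) = Gamma(11.4, 19.3).
Posterior mean of λ = α/β = 11.4/19.3 = 0.5907.

0.5907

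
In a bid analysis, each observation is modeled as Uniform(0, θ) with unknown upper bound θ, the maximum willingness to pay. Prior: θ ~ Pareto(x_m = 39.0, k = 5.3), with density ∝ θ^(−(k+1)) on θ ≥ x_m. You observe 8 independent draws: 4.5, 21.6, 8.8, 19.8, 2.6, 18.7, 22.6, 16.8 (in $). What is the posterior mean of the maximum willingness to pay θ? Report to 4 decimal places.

42.1707

A Pareto(scale x_m, shape k) prior on the upper bound θ of Uniform(0, θ) is conjugate: posterior is Pareto(max(x_m, max xᵢ), k + n).
Sample maximum = 22.6; prior scale x_m = 39.0 → posterior scale = max = 39.0.
Posterior shape = 5.3 + 8 = 13.3.
E[θ|data] = k·x_m/(k−1) = 13.3·39.0/12.3 = 42.1707.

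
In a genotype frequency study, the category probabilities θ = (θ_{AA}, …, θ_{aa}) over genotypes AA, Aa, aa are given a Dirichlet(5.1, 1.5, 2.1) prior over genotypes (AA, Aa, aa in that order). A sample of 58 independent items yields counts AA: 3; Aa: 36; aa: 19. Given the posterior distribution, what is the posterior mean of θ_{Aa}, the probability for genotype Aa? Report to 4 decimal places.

0.5622

The Dirichlet prior is conjugate to the Multinomial likelihood: each posterior αⱼ = prior αⱼ + observed count nⱼ.
Posterior concentration: (8.1, 37.5, 21.1), total = 66.7.
E[θ_{Aa}|data] = α_{Aa}/Σα = 37.5/66.7 = 0.5622.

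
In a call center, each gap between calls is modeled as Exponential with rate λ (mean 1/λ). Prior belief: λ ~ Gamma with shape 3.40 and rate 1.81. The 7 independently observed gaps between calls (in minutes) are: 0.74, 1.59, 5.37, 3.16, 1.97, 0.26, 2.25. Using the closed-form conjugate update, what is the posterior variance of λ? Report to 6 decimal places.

0.035359

With a Gamma(shape α, rate β) prior on the exponential rate λ, the posterior after n observations with total T = Σxᵢ is Gamma(α+n, β+T).
Sum of observations T = 15.34 minutes; n = 7.
Posterior: Gamma(3.40+7, 1.81+15.34) = Gamma(10.40, 17.15).
Var = α/β² = 0.035359.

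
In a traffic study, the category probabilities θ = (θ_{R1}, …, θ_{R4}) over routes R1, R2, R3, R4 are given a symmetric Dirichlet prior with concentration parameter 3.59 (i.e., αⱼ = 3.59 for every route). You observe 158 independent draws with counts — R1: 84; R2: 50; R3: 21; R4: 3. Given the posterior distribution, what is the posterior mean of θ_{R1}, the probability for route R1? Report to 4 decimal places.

0.5082

The Dirichlet prior is conjugate to the Multinomial likelihood: each posterior αⱼ = prior αⱼ + observed count nⱼ.
Posterior concentration: (87.59, 53.59, 24.59, 6.59), total = 172.36.
E[θ_{R1}|data] = α_{R1}/Σα = 87.59/172.36 = 0.5082.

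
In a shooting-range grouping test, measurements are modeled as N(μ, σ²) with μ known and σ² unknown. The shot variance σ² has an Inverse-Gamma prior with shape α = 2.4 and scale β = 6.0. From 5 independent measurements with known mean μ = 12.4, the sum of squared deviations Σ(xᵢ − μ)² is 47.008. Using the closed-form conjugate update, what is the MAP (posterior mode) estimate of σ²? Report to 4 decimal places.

5.0007

With known mean μ and an Inverse-Gamma(α, β) prior on σ², the Normal likelihood is conjugate: posterior is Inv-Gamma(α + n/2, β + Σ(xᵢ−μ)²/2).
Posterior: Inv-Gamma(2.4 + 5/2, 6.0 + 47.008/2) = Inv-Gamma(4.90, 29.5040).
Mode = β/(α+1) = 29.5040/5.90 = 5.0007.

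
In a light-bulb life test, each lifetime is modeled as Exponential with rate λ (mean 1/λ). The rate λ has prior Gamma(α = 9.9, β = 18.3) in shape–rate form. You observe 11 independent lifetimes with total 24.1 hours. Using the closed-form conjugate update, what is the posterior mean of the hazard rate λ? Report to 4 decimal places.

With a Gamma(shape α, rate β) prior on the exponential rate λ, the posterior after n observations with total T = Σxᵢ is Gamma(α+n, β+T).
Posterior: Gamma(9.9+11, 18.3+24.1) = Gamma(20.9, 42.4).
Posterior mean of λ = α/β = 20.9/42.4 = 0.4929.

0.4929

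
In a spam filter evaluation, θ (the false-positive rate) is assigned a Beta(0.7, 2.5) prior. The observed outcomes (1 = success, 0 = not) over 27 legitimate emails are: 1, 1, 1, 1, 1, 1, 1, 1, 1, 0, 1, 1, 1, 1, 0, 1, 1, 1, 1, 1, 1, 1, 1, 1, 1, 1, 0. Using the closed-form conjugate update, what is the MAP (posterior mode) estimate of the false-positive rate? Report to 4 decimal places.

The Beta prior is conjugate to a Binomial/Bernoulli likelihood; the update adds successes to α and failures to β.
Posterior: Beta(α+k, β+n−k) = Beta(0.7+24, 2.5+3) = Beta(24.7, 5.5).
Mode of Beta(a,b) for a,b>1 is (a−1)/(a+b−2) = 23.7/28.2 = 0.8404.

0.8404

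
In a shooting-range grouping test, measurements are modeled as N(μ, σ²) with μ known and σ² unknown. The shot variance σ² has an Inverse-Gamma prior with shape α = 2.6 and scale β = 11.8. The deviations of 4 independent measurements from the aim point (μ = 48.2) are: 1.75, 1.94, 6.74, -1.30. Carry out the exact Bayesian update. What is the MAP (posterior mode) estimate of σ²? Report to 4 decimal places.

With known mean μ and an Inverse-Gamma(α, β) prior on σ², the Normal likelihood is conjugate: posterior is Inv-Gamma(α + n/2, β + Σ(xᵢ−μ)²/2).
Σ(xᵢ−μ)² = (1.75)² + (1.94)² + (6.74)² + (-1.30)² = 53.9437.
Posterior: Inv-Gamma(2.6 + 4/2, 11.8 + 53.9437/2) = Inv-Gamma(4.60, 38.77185).
Mode = β/(α+1) = 38.77185/5.60 = 6.9235.

6.9235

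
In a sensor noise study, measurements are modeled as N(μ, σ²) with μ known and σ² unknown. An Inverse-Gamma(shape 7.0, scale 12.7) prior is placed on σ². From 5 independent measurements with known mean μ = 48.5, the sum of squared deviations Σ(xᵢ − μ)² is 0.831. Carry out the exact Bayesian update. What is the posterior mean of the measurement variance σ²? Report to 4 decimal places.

1.5430

With known mean μ and an Inverse-Gamma(α, β) prior on σ², the Normal likelihood is conjugate: posterior is Inv-Gamma(α + n/2, β + Σ(xᵢ−μ)²/2).
Posterior: Inv-Gamma(7.0 + 5/2, 12.7 + 0.831/2) = Inv-Gamma(9.50, 13.1155).
E[σ²|data] = β/(α−1) = 13.1155/8.50 = 1.5430.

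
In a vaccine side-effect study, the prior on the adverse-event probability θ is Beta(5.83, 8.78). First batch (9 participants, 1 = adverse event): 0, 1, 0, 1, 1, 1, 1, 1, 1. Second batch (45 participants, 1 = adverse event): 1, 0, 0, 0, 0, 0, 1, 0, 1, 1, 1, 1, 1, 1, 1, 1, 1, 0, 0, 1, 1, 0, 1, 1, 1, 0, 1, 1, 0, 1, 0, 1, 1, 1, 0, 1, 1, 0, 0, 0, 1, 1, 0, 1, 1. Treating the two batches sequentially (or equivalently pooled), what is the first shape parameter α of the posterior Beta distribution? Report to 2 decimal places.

The Beta prior is conjugate to a Binomial/Bernoulli likelihood; the update adds successes to α and failures to β.
After batch 1: Beta(5.83+7, 8.78+2) = Beta(12.83, 10.78).
After batch 2: Beta(12.83+28, 10.78+17) = Beta(40.83, 27.78).
Posterior α = 40.83.

40.83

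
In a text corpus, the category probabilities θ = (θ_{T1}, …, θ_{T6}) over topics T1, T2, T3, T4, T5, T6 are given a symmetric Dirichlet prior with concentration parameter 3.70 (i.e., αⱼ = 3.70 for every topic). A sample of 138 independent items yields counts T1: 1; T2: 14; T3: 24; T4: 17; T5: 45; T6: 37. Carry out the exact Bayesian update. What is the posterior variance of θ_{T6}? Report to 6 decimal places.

The Dirichlet prior is conjugate to the Multinomial likelihood: each posterior αⱼ = prior αⱼ + observed count nⱼ.
Posterior concentration: (4.70, 17.70, 27.70, 20.70, 48.70, 40.70), total = 160.20.
Var[θ_j] = α_j(Σα−α_j)/((Σα)²(Σα+1)) = 40.70·119.50/(160.20²·161.20) = 0.001176.

0.001176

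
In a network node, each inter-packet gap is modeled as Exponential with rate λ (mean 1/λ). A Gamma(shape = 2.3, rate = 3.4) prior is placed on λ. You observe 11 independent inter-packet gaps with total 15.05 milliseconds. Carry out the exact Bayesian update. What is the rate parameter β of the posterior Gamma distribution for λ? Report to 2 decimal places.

18.45

With a Gamma(shape α, rate β) prior on the exponential rate λ, the posterior after n observations with total T = Σxᵢ is Gamma(α+n, β+T).
Posterior: Gamma(2.3+11, 3.4+15.05) = Gamma(13.3, 18.45).
Posterior β = 18.45.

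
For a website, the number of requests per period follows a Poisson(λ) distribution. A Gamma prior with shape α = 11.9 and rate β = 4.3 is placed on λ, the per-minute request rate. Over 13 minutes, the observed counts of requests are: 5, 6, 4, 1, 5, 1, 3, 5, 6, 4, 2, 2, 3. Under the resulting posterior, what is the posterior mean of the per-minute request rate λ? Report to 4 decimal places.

With a Gamma(shape α, rate β) prior, the Poisson likelihood is conjugate: the posterior is Gamma(α + ΣXᵢ, β + n).
Sum of counts S = 47 over n = 13 minutes.
Posterior: Gamma(α+S, β+n) = Gamma(11.9+47, 4.3+13) = Gamma(58.9, 17.3).
Posterior mean = α/β = 58.9/17.3 = 3.4046.

3.4046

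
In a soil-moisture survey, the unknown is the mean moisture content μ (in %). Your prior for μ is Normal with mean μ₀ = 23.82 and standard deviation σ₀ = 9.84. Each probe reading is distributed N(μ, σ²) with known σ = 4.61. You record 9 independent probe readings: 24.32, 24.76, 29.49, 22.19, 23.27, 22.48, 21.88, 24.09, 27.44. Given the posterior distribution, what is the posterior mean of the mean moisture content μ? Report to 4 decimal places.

24.4209

For Normal data with known variance σ², a Normal(μ₀, σ₀²) prior on μ is conjugate. Posterior precision = 1/σ₀² + n/σ²; posterior mean is the precision-weighted average of μ₀ and x̄.
Σxᵢ = 24.32 + 24.76 + 29.49 + 22.19 + 23.27 + 22.48 + 21.88 + 24.09 + 27.44 = 219.92, so n·x̄ = 219.92.
σ₀² = 9.84² = 96.8256, σ² = 4.61² = 21.2521; σ² + n·σ₀² = 21.2521 + 9·96.8256 = 892.6825.
Posterior mean = (μ₀/σ₀² + n·x̄/σ²)/(1/σ₀² + n/σ²) = (σ²·μ₀ + σ₀²·n·x̄)/(σ² + n·σ₀²) = (21.2521·23.82 + 96.8256·219.92)/892.6825 = 21800.110974/892.6825 = 24.4209.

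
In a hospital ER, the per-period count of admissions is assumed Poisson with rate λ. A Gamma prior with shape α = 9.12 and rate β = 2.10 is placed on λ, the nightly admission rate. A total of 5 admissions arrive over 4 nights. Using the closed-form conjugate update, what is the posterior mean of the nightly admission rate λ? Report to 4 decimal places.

With a Gamma(shape α, rate β) prior, the Poisson likelihood is conjugate: the posterior is Gamma(α + ΣXᵢ, β + n).
Posterior: Gamma(α+S, β+n) = Gamma(9.12+5, 2.10+4) = Gamma(14.12, 6.10).
Posterior mean = α/β = 14.12/6.10 = 2.3148.

2.3148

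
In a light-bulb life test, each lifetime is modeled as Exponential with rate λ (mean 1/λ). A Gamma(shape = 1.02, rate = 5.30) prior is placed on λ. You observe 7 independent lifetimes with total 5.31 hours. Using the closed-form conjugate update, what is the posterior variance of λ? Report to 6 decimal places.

0.071243

With a Gamma(shape α, rate β) prior on the exponential rate λ, the posterior after n observations with total T = Σxᵢ is Gamma(α+n, β+T).
Posterior: Gamma(1.02+7, 5.30+5.31) = Gamma(8.02, 10.61).
Var = α/β² = 0.071243.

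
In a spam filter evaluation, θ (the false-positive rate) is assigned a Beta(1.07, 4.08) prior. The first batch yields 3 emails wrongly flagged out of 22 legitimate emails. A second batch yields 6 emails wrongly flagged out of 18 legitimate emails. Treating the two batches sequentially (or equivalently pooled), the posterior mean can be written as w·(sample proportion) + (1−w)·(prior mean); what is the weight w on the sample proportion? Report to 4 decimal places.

The Beta prior is conjugate to a Binomial/Bernoulli likelihood; the update adds successes to α and failures to β.
Total number of legitimate emails: n = 22 + 18 = 40.
Posterior mean = (α₀+k)/(α₀+β₀+n) = [n/(α₀+β₀+n)]·(k/n) + [(α₀+β₀)/(α₀+β₀+n)]·α₀/(α₀+β₀), so only n and the prior enter the weight.
The weight on the data is w = n/(α₀+β₀+n) = 40/(1.07+4.08+40) = 40/45.15 = 0.8859.

0.8859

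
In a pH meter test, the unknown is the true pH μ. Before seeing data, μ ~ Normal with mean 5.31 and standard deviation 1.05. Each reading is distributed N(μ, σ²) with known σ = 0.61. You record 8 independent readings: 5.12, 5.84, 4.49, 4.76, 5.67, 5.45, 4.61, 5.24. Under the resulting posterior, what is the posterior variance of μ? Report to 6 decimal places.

For Normal data with known variance σ², a Normal(μ₀, σ₀²) prior on μ is conjugate. Posterior precision = 1/σ₀² + n/σ²; posterior mean is the precision-weighted average of μ₀ and x̄.
σ₀² = 1.05² = 1.1025, σ² = 0.61² = 0.3721; σ² + n·σ₀² = 0.3721 + 8·1.1025 = 9.1921.
Posterior precision = 1/σ₀² + n/σ² = 1/1.1025 + 8/0.3721 = (σ² + n·σ₀²)/(σ₀²σ²) = 9.1921/(1.1025·0.3721); posterior variance σₙ² = σ₀²σ²/(σ² + n·σ₀²) = 1.1025·0.3721/9.1921 = 0.044630.

0.044630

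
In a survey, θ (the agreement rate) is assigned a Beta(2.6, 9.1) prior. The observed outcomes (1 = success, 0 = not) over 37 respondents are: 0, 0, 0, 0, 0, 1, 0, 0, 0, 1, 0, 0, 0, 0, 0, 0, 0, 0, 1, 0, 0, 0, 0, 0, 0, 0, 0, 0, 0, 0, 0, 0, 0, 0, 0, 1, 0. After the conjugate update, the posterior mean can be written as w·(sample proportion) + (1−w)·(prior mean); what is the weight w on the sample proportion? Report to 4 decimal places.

0.7598

The Beta prior is conjugate to a Binomial/Bernoulli likelihood; the update adds successes to α and failures to β.
Posterior mean = (α₀+k)/(α₀+β₀+n) = [n/(α₀+β₀+n)]·(k/n) + [(α₀+β₀)/(α₀+β₀+n)]·α₀/(α₀+β₀), so only n and the prior enter the weight.
The weight on the data is w = n/(α₀+β₀+n) = 37/(2.6+9.1+37) = 37/48.7 = 0.7598.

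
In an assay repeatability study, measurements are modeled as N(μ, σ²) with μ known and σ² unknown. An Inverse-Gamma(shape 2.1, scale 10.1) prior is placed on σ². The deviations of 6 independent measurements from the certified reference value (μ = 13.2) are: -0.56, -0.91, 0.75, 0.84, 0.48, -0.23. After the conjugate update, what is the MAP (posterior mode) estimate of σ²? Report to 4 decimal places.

With known mean μ and an Inverse-Gamma(α, β) prior on σ², the Normal likelihood is conjugate: posterior is Inv-Gamma(α + n/2, β + Σ(xᵢ−μ)²/2).
Σ(xᵢ−μ)² = (-0.56)² + (-0.91)² + (0.75)² + (0.84)² + (0.48)² + (-0.23)² = 2.6931.
Posterior: Inv-Gamma(2.1 + 6/2, 10.1 + 2.6931/2) = Inv-Gamma(5.10, 11.44655).
Mode = β/(α+1) = 11.44655/6.10 = 1.8765.

1.8765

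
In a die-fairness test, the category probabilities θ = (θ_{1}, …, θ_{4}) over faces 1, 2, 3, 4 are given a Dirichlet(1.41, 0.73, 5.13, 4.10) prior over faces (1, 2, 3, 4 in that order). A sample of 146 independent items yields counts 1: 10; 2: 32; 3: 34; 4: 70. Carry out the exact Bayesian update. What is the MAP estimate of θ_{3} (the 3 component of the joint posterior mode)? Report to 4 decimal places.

0.2486

The Dirichlet prior is conjugate to the Multinomial likelihood: each posterior αⱼ = prior αⱼ + observed count nⱼ.
Posterior concentration: (11.41, 32.73, 39.13, 74.10), total = 157.37.
Joint mode component: (α_{3}−1)/(Σα−K) = 38.13/153.37 = 0.2486.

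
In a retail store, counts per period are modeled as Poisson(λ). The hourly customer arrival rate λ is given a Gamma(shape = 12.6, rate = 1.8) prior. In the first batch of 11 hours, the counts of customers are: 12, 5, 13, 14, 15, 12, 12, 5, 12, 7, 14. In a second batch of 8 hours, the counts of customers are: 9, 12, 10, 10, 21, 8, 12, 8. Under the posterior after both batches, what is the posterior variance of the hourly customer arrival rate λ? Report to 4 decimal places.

0.5168

With a Gamma(shape α, rate β) prior, the Poisson likelihood is conjugate: the posterior is Gamma(α + ΣXᵢ, β + n).
Batch 1: sum of counts S = 121 over n = 11 hours.
After batch 1: Gamma(α+S, β+n) = Gamma(12.6+121, 1.8+11) = Gamma(133.6, 12.8).
Batch 2: sum of counts S = 90 over n = 8 hours.
After batch 2: Gamma(α+S, β+n) = Gamma(133.6+90, 12.8+8) = Gamma(223.6, 20.8).
Var = α/β² = 223.6/20.8² = 0.5168.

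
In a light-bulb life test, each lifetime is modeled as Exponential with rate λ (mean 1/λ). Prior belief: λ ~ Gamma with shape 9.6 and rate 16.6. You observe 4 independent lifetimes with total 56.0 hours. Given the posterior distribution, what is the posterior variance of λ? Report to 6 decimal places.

0.002580

With a Gamma(shape α, rate β) prior on the exponential rate λ, the posterior after n observations with total T = Σxᵢ is Gamma(α+n, β+T).
Posterior: Gamma(9.6+4, 16.6+56.0) = Gamma(13.6, 72.6).
Var = α/β² = 0.002580.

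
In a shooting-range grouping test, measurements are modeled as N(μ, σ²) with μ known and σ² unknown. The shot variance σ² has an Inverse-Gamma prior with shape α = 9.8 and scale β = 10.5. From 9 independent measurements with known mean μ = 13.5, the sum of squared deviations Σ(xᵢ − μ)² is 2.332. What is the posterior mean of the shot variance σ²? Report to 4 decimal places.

With known mean μ and an Inverse-Gamma(α, β) prior on σ², the Normal likelihood is conjugate: posterior is Inv-Gamma(α + n/2, β + Σ(xᵢ−μ)²/2).
Posterior: Inv-Gamma(9.8 + 9/2, 10.5 + 2.332/2) = Inv-Gamma(14.30, 11.6660).
E[σ²|data] = β/(α−1) = 11.6660/13.30 = 0.8771.

0.8771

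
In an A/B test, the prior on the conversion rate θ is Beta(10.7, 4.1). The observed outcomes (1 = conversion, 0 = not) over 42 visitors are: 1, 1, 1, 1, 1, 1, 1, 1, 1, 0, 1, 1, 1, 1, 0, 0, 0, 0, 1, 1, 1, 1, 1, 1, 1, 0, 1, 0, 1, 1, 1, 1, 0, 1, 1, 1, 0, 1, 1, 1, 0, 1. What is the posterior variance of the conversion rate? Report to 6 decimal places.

The Beta prior is conjugate to a Binomial/Bernoulli likelihood; the update adds successes to α and failures to β.
Posterior: Beta(α+k, β+n−k) = Beta(10.7+32, 4.1+10) = Beta(42.7, 14.1).
Var = αβ/((α+β)²(α+β+1)) = 42.7·14.1/(56.8²·57.8) = 0.003229.

0.003229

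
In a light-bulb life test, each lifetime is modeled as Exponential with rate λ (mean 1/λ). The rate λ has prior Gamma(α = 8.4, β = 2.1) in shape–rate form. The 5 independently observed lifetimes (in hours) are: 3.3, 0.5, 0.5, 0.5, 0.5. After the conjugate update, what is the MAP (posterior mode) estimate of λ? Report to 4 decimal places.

1.6757

With a Gamma(shape α, rate β) prior on the exponential rate λ, the posterior after n observations with total T = Σxᵢ is Gamma(α+n, β+T).
Sum of observations T = 5.3 hours; n = 5.
Posterior: Gamma(8.4+5, 2.1+5.3) = Gamma(13.4, 7.4).
Mode = (α−1)/β = 1.6757.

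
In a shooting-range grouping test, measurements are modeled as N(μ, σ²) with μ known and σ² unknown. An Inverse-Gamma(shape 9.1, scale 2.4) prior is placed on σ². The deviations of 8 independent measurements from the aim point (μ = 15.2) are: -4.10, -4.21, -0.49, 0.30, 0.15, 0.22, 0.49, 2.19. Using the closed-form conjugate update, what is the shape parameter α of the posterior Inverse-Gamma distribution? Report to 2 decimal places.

With known mean μ and an Inverse-Gamma(α, β) prior on σ², the Normal likelihood is conjugate: posterior is Inv-Gamma(α + n/2, β + Σ(xᵢ−μ)²/2).
Σ(xᵢ−μ)² = (-4.10)² + (-4.21)² + (-0.49)² + (0.30)² + (0.15)² + (0.22)² + (0.49)² + (2.19)² = 39.9713.
Posterior: Inv-Gamma(9.1 + 8/2, 2.4 + 39.9713/2) = Inv-Gamma(13.10, 22.38565).
Posterior α = 13.10.

13.10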